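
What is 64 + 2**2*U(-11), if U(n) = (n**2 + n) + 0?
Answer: 504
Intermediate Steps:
U(n) = n + n**2 (U(n) = (n + n**2) + 0 = n + n**2)
64 + 2**2*U(-11) = 64 + 2**2*(-11*(1 - 11)) = 64 + 4*(-11*(-10)) = 64 + 4*110 = 64 + 440 = 504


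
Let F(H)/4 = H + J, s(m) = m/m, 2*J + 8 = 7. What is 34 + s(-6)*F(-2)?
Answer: 24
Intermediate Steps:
J = -1/2 (J = -4 + (1/2)*7 = -4 + 7/2 = -1/2 ≈ -0.50000)
s(m) = 1
F(H) = -2 + 4*H (F(H) = 4*(H - 1/2) = 4*(-1/2 + H) = -2 + 4*H)
34 + s(-6)*F(-2) = 34 + 1*(-2 + 4*(-2)) = 34 + 1*(-2 - 8) = 34 + 1*(-10) = 34 - 10 = 24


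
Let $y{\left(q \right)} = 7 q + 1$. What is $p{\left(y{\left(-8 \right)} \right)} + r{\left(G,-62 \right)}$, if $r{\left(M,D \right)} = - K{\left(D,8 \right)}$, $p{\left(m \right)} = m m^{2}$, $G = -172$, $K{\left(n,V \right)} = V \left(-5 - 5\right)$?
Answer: $-166295$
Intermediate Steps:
$K{\left(n,V \right)} = - 10 V$ ($K{\left(n,V \right)} = V \left(-10\right) = - 10 V$)
$y{\left(q \right)} = 1 + 7 q$
$p{\left(m \right)} = m^{3}$
$r{\left(M,D \right)} = 80$ ($r{\left(M,D \right)} = - \left(-10\right) 8 = \left(-1\right) \left(-80\right) = 80$)
$p{\left(y{\left(-8 \right)} \right)} + r{\left(G,-62 \right)} = \left(1 + 7 \left(-8\right)\right)^{3} + 80 = \left(1 - 56\right)^{3} + 80 = \left(-55\right)^{3} + 80 = -166375 + 80 = -166295$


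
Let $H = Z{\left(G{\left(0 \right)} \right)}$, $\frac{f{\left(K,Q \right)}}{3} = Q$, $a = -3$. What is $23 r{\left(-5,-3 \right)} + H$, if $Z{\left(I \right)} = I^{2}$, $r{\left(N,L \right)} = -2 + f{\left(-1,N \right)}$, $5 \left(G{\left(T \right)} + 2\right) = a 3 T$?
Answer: $-387$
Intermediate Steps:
$f{\left(K,Q \right)} = 3 Q$
$G{\left(T \right)} = -2 - \frac{9 T}{5}$ ($G{\left(T \right)} = -2 + \frac{\left(-3\right) 3 T}{5} = -2 + \frac{\left(-9\right) T}{5} = -2 - \frac{9 T}{5}$)
$r{\left(N,L \right)} = -2 + 3 N$
$H = 4$ ($H = \left(-2 - 0\right)^{2} = \left(-2 + 0\right)^{2} = \left(-2\right)^{2} = 4$)
$23 r{\left(-5,-3 \right)} + H = 23 \left(-2 + 3 \left(-5\right)\right) + 4 = 23 \left(-2 - 15\right) + 4 = 23 \left(-17\right) + 4 = -391 + 4 = -387$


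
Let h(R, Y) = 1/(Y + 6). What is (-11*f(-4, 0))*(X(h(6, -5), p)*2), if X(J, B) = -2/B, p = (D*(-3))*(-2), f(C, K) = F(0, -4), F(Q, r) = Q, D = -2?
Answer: 0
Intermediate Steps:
h(R, Y) = 1/(6 + Y)
f(C, K) = 0
p = -12 (p = -2*(-3)*(-2) = 6*(-2) = -12)
(-11*f(-4, 0))*(X(h(6, -5), p)*2) = (-11*0)*(-2/(-12)*2) = 0*(-2*(-1/12)*2) = 0*((⅙)*2) = 0*(⅓) = 0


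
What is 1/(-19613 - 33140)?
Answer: -1/52753 ≈ -1.8956e-5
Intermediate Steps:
1/(-19613 - 33140) = 1/(-52753) = -1/52753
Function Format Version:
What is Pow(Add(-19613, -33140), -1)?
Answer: Rational(-1, 52753) ≈ -1.8956e-5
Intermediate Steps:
Pow(Add(-19613, -33140), -1) = Pow(-52753, -1) = Rational(-1, 52753)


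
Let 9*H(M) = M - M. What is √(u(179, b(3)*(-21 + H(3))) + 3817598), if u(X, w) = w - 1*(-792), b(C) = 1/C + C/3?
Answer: √3818362 ≈ 1954.1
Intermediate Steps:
b(C) = 1/C + C/3 (b(C) = 1/C + C*(⅓) = 1/C + C/3)
H(M) = 0 (H(M) = (M - M)/9 = (⅑)*0 = 0)
u(X, w) = 792 + w (u(X, w) = w + 792 = 792 + w)
√(u(179, b(3)*(-21 + H(3))) + 3817598) = √((792 + (1/3 + (⅓)*3)*(-21 + 0)) + 3817598) = √((792 + (⅓ + 1)*(-21)) + 3817598) = √((792 + (4/3)*(-21)) + 3817598) = √((792 - 28) + 3817598) = √(764 + 3817598) = √3818362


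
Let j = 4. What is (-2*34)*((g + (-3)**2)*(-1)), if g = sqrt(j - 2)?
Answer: 612 + 68*sqrt(2) ≈ 708.17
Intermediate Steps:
g = sqrt(2) (g = sqrt(4 - 2) = sqrt(2) ≈ 1.4142)
(-2*34)*((g + (-3)**2)*(-1)) = (-2*34)*((sqrt(2) + (-3)**2)*(-1)) = -68*(sqrt(2) + 9)*(-1) = -68*(9 + sqrt(2))*(-1) = -68*(-9 - sqrt(2)) = 612 + 68*sqrt(2)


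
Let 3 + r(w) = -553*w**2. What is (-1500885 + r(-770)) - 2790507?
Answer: -332165095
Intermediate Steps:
r(w) = -3 - 553*w**2
(-1500885 + r(-770)) - 2790507 = (-1500885 + (-3 - 553*(-770)**2)) - 2790507 = (-1500885 + (-3 - 553*592900)) - 2790507 = (-1500885 + (-3 - 327873700)) - 2790507 = (-1500885 - 327873703) - 2790507 = -329374588 - 2790507 = -332165095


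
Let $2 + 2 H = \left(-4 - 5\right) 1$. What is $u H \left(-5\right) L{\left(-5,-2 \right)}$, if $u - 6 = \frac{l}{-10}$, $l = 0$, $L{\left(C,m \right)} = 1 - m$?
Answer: $495$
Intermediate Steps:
$H = - \frac{11}{2}$ ($H = -1 + \frac{\left(-4 - 5\right) 1}{2} = -1 + \frac{\left(-9\right) 1}{2} = -1 + \frac{1}{2} \left(-9\right) = -1 - \frac{9}{2} = - \frac{11}{2} \approx -5.5$)
$u = 6$ ($u = 6 + \frac{0}{-10} = 6 + 0 \left(- \frac{1}{10}\right) = 6 + 0 = 6$)
$u H \left(-5\right) L{\left(-5,-2 \right)} = 6 \left(\left(- \frac{11}{2}\right) \left(-5\right)\right) \left(1 - -2\right) = 6 \cdot \frac{55}{2} \left(1 + 2\right) = 165 \cdot 3 = 495$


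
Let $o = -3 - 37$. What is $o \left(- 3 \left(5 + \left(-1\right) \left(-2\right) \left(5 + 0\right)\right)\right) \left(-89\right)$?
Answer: $-160200$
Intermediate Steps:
$o = -40$
$o \left(- 3 \left(5 + \left(-1\right) \left(-2\right) \left(5 + 0\right)\right)\right) \left(-89\right) = - 40 \left(- 3 \left(5 + \left(-1\right) \left(-2\right) \left(5 + 0\right)\right)\right) \left(-89\right) = - 40 \left(- 3 \left(5 + 2 \cdot 5\right)\right) \left(-89\right) = - 40 \left(- 3 \left(5 + 10\right)\right) \left(-89\right) = - 40 \left(- 3 \cdot 15\right) \left(-89\right) = - 40 \left(\left(-1\right) 45\right) \left(-89\right) = \left(-40\right) \left(-45\right) \left(-89\right) = 1800 \left(-89\right) = -160200$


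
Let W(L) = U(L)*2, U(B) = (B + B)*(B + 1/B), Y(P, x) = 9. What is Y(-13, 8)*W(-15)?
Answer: 8136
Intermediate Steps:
U(B) = 2*B*(B + 1/B) (U(B) = (2*B)*(B + 1/B) = 2*B*(B + 1/B))
W(L) = 4 + 4*L² (W(L) = (2 + 2*L²)*2 = 4 + 4*L²)
Y(-13, 8)*W(-15) = 9*(4 + 4*(-15)²) = 9*(4 + 4*225) = 9*(4 + 900) = 9*904 = 8136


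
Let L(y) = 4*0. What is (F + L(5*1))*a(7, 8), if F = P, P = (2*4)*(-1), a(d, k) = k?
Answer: -64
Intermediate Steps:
L(y) = 0
P = -8 (P = 8*(-1) = -8)
F = -8
(F + L(5*1))*a(7, 8) = (-8 + 0)*8 = -8*8 = -64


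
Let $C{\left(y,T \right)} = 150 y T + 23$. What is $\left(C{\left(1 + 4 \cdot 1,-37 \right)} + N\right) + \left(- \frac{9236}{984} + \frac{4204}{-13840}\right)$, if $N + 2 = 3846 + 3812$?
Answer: $- \frac{8545940023}{425580} \approx -20081.0$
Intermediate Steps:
$N = 7656$ ($N = -2 + \left(3846 + 3812\right) = -2 + 7658 = 7656$)
$C{\left(y,T \right)} = 23 + 150 T y$ ($C{\left(y,T \right)} = 150 T y + 23 = 23 + 150 T y$)
$\left(C{\left(1 + 4 \cdot 1,-37 \right)} + N\right) + \left(- \frac{9236}{984} + \frac{4204}{-13840}\right) = \left(\left(23 + 150 \left(-37\right) \left(1 + 4 \cdot 1\right)\right) + 7656\right) + \left(- \frac{9236}{984} + \frac{4204}{-13840}\right) = \left(\left(23 + 150 \left(-37\right) \left(1 + 4\right)\right) + 7656\right) + \left(\left(-9236\right) \frac{1}{984} + 4204 \left(- \frac{1}{13840}\right)\right) = \left(\left(23 + 150 \left(-37\right) 5\right) + 7656\right) - \frac{4123843}{425580} = \left(\left(23 - 27750\right) + 7656\right) - \frac{4123843}{425580} = \left(-27727 + 7656\right) - \frac{4123843}{425580} = -20071 - \frac{4123843}{425580} = - \frac{8545940023}{425580}$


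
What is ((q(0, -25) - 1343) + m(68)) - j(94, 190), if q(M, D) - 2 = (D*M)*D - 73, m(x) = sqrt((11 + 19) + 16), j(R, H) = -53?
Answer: -1361 + sqrt(46) ≈ -1354.2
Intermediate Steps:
m(x) = sqrt(46) (m(x) = sqrt(30 + 16) = sqrt(46))
q(M, D) = -71 + M*D**2 (q(M, D) = 2 + ((D*M)*D - 73) = 2 + (M*D**2 - 73) = 2 + (-73 + M*D**2) = -71 + M*D**2)
((q(0, -25) - 1343) + m(68)) - j(94, 190) = (((-71 + 0*(-25)**2) - 1343) + sqrt(46)) - 1*(-53) = (((-71 + 0*625) - 1343) + sqrt(46)) + 53 = (((-71 + 0) - 1343) + sqrt(46)) + 53 = ((-71 - 1343) + sqrt(46)) + 53 = (-1414 + sqrt(46)) + 53 = -1361 + sqrt(46)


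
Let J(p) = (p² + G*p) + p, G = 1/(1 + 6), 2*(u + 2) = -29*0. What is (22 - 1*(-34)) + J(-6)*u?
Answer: -16/7 ≈ -2.2857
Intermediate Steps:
u = -2 (u = -2 + (-29*0)/2 = -2 + (½)*0 = -2 + 0 = -2)
G = ⅐ (G = 1/7 = ⅐ ≈ 0.14286)
J(p) = p² + 8*p/7 (J(p) = (p² + p/7) + p = p² + 8*p/7)
(22 - 1*(-34)) + J(-6)*u = (22 - 1*(-34)) + ((⅐)*(-6)*(8 + 7*(-6)))*(-2) = (22 + 34) + ((⅐)*(-6)*(8 - 42))*(-2) = 56 + ((⅐)*(-6)*(-34))*(-2) = 56 + (204/7)*(-2) = 56 - 408/7 = -16/7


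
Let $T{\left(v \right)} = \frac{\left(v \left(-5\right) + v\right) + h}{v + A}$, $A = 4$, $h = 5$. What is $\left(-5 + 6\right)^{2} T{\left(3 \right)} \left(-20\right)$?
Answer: $20$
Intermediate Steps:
$T{\left(v \right)} = \frac{5 - 4 v}{4 + v}$ ($T{\left(v \right)} = \frac{\left(v \left(-5\right) + v\right) + 5}{v + 4} = \frac{\left(- 5 v + v\right) + 5}{4 + v} = \frac{- 4 v + 5}{4 + v} = \frac{5 - 4 v}{4 + v}$)
$\left(-5 + 6\right)^{2} T{\left(3 \right)} \left(-20\right) = \left(-5 + 6\right)^{2} \frac{5 - 12}{4 + 3} \left(-20\right) = 1^{2} \frac{5 - 12}{7} \left(-20\right) = 1 \cdot \frac{1}{7} \left(-7\right) \left(-20\right) = 1 \left(-1\right) \left(-20\right) = \left(-1\right) \left(-20\right) = 20$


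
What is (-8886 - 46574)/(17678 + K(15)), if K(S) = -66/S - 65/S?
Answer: -831900/265039 ≈ -3.1388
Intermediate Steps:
K(S) = -131/S
(-8886 - 46574)/(17678 + K(15)) = (-8886 - 46574)/(17678 - 131/15) = -55460/(17678 - 131*1/15) = -55460/(17678 - 131/15) = -55460/265039/15 = -55460*15/265039 = -831900/265039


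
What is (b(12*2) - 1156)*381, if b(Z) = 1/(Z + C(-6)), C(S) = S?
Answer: -2642489/6 ≈ -4.4042e+5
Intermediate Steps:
b(Z) = 1/(-6 + Z) (b(Z) = 1/(Z - 6) = 1/(-6 + Z))
(b(12*2) - 1156)*381 = (1/(-6 + 12*2) - 1156)*381 = (1/(-6 + 24) - 1156)*381 = (1/18 - 1156)*381 = -20807/18*381 = -2642489/6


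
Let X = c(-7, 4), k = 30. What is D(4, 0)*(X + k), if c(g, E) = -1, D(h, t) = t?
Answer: 0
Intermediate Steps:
X = -1
D(4, 0)*(X + k) = 0*(-1 + 30) = 0*29 = 0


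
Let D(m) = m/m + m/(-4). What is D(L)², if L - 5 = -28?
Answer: 729/16 ≈ 45.563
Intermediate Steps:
L = -23 (L = 5 - 28 = -23)
D(m) = 1 - m/4 (D(m) = 1 + m*(-¼) = 1 - m/4)
D(L)² = (1 - ¼*(-23))² = (1 + 23/4)² = (27/4)² = 729/16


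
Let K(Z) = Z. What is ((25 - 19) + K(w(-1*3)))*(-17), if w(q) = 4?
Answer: -170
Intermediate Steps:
((25 - 19) + K(w(-1*3)))*(-17) = ((25 - 19) + 4)*(-17) = (6 + 4)*(-17) = 10*(-17) = -170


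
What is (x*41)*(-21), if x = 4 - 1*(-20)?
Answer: -20664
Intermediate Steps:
x = 24 (x = 4 + 20 = 24)
(x*41)*(-21) = (24*41)*(-21) = 984*(-21) = -20664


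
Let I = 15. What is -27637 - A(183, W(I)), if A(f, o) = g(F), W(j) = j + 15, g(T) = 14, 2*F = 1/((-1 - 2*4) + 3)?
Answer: -27651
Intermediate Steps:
F = -1/12 (F = 1/(2*((-1 - 2*4) + 3)) = 1/(2*((-1 - 8) + 3)) = 1/(2*(-9 + 3)) = (1/2)/(-6) = (1/2)*(-1/6) = -1/12 ≈ -0.083333)
W(j) = 15 + j
A(f, o) = 14
-27637 - A(183, W(I)) = -27637 - 1*14 = -27637 - 14 = -27651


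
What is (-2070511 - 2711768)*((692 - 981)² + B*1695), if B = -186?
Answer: 1108288375971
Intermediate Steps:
(-2070511 - 2711768)*((692 - 981)² + B*1695) = (-2070511 - 2711768)*((692 - 981)² - 186*1695) = -4782279*((-289)² - 315270) = -4782279*(83521 - 315270) = -4782279*(-231749) = 1108288375971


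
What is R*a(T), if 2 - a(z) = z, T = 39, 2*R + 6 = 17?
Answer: -407/2 ≈ -203.50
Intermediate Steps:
R = 11/2 (R = -3 + (½)*17 = -3 + 17/2 = 11/2 ≈ 5.5000)
a(z) = 2 - z
R*a(T) = 11*(2 - 1*39)/2 = 11*(2 - 39)/2 = (11/2)*(-37) = -407/2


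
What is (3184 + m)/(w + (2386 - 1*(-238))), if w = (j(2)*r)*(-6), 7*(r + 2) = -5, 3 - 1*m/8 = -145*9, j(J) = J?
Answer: 23884/4649 ≈ 5.1375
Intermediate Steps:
m = 10464 (m = 24 - (-1160)*9 = 24 - 8*(-1305) = 24 + 10440 = 10464)
r = -19/7 (r = -2 + (⅐)*(-5) = -2 - 5/7 = -19/7 ≈ -2.7143)
w = 228/7 (w = (2*(-19/7))*(-6) = -38/7*(-6) = 228/7 ≈ 32.571)
(3184 + m)/(w + (2386 - 1*(-238))) = (3184 + 10464)/(228/7 + (2386 - 1*(-238))) = 13648/(228/7 + (2386 + 238)) = 13648/(228/7 + 2624) = 13648/(18596/7) = 13648*(7/18596) = 23884/4649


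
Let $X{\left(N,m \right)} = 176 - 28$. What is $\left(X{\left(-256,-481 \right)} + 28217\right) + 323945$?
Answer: $352310$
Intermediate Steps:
$X{\left(N,m \right)} = 148$
$\left(X{\left(-256,-481 \right)} + 28217\right) + 323945 = \left(148 + 28217\right) + 323945 = 28365 + 323945 = 352310$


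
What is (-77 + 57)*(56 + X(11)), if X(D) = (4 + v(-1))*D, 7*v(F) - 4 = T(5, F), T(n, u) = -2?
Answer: -14440/7 ≈ -2062.9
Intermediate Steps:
v(F) = 2/7 (v(F) = 4/7 + (⅐)*(-2) = 4/7 - 2/7 = 2/7)
X(D) = 30*D/7 (X(D) = (4 + 2/7)*D = 30*D/7)
(-77 + 57)*(56 + X(11)) = (-77 + 57)*(56 + (30/7)*11) = -20*(56 + 330/7) = -20*722/7 = -14440/7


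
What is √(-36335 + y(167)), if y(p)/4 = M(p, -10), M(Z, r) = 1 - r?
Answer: I*√36291 ≈ 190.5*I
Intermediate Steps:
y(p) = 44 (y(p) = 4*(1 - 1*(-10)) = 4*(1 + 10) = 4*11 = 44)
√(-36335 + y(167)) = √(-36335 + 44) = √(-36291) = I*√36291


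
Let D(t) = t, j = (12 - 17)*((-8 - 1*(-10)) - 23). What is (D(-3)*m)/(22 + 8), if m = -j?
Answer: 21/2 ≈ 10.500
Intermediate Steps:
j = 105 (j = -5*((-8 + 10) - 23) = -5*(2 - 23) = -5*(-21) = 105)
m = -105 (m = -1*105 = -105)
(D(-3)*m)/(22 + 8) = (-3*(-105))/(22 + 8) = 315/30 = 315*(1/30) = 21/2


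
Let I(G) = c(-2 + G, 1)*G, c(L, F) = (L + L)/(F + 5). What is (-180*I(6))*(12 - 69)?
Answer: 82080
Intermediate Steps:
c(L, F) = 2*L/(5 + F) (c(L, F) = (2*L)/(5 + F) = 2*L/(5 + F))
I(G) = G*(-2/3 + G/3) (I(G) = (2*(-2 + G)/(5 + 1))*G = (2*(-2 + G)/6)*G = (2*(-2 + G)*(1/6))*G = (-2/3 + G/3)*G = G*(-2/3 + G/3))
(-180*I(6))*(12 - 69) = (-60*6*(-2 + 6))*(12 - 69) = -60*6*4*(-57) = -180*8*(-57) = -1440*(-57) = 82080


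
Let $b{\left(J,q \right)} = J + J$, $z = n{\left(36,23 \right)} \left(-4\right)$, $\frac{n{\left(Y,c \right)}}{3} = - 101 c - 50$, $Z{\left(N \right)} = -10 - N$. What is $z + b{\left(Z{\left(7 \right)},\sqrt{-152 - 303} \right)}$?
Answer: $28442$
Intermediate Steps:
$n{\left(Y,c \right)} = -150 - 303 c$ ($n{\left(Y,c \right)} = 3 \left(- 101 c - 50\right) = 3 \left(-50 - 101 c\right) = -150 - 303 c$)
$z = 28476$ ($z = \left(-150 - 6969\right) \left(-4\right) = \left(-7119\right) \left(-4\right) = 28476$)
$b{\left(J,q \right)} = 2 J$
$z + b{\left(Z{\left(7 \right)},\sqrt{-152 - 303} \right)} = 28476 + 2 \left(-10 - 7\right) = 28476 + 2 \left(-17\right) = 28476 - 34 = 28442$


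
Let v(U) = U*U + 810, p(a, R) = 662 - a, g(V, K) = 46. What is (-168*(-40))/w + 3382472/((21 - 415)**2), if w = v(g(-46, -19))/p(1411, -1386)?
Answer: -13775877518/8111081 ≈ -1698.4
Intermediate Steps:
v(U) = 810 + U**2 (v(U) = U**2 + 810 = 810 + U**2)
w = -418/107 (w = (810 + 46**2)/(662 - 1*1411) = (810 + 2116)/(662 - 1411) = 2926/(-749) = 2926*(-1/749) = -418/107 ≈ -3.9065)
(-168*(-40))/w + 3382472/((21 - 415)**2) = (-168*(-40))/(-418/107) + 3382472/((21 - 415)**2) = 6720*(-107/418) + 3382472/((-394)**2) = -359520/209 + 3382472/155236 = -359520/209 + 3382472*(1/155236) = -359520/209 + 845618/38809 = -13775877518/8111081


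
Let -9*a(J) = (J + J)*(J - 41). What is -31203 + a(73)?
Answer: -285499/9 ≈ -31722.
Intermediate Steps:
a(J) = -2*J*(-41 + J)/9 (a(J) = -(J + J)*(J - 41)/9 = -2*J*(-41 + J)/9)
-31203 + a(73) = -31203 + (2/9)*73*(41 - 1*73) = -31203 + (2/9)*73*(41 - 73) = -31203 + (2/9)*73*(-32) = -31203 - 4672/9 = -285499/9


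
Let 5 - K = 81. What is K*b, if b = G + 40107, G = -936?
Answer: -2976996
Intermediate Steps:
K = -76 (K = 5 - 1*81 = 5 - 81 = -76)
b = 39171 (b = -936 + 40107 = 39171)
K*b = -76*39171 = -2976996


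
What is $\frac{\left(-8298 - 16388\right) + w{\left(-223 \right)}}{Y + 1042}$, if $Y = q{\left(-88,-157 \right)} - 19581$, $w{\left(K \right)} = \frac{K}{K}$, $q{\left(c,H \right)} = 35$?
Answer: $\frac{24685}{18504} \approx 1.334$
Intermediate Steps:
$w{\left(K \right)} = 1$
$Y = -19546$ ($Y = 35 - 19581 = -19546$)
$\frac{\left(-8298 - 16388\right) + w{\left(-223 \right)}}{Y + 1042} = \frac{\left(-8298 - 16388\right) + 1}{-19546 + 1042} = \frac{-24686 + 1}{-18504} = \left(-24685\right) \left(- \frac{1}{18504}\right) = \frac{24685}{18504}$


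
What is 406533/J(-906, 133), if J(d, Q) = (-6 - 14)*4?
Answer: -406533/80 ≈ -5081.7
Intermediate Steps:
J(d, Q) = -80 (J(d, Q) = -20*4 = -80)
406533/J(-906, 133) = 406533/(-80) = 406533*(-1/80) = -406533/80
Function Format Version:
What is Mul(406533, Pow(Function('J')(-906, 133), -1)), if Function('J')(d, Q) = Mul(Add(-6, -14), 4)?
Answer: Rational(-406533, 80) ≈ -5081.7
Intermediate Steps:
Function('J')(d, Q) = -80 (Function('J')(d, Q) = Mul(-20, 4) = -80)
Mul(406533, Pow(Function('J')(-906, 133), -1)) = Mul(406533, Pow(-80, -1)) = Mul(406533, Rational(-1, 80)) = Rational(-406533, 80)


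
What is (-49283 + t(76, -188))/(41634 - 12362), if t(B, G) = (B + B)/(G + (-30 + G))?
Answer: -10004525/5942216 ≈ -1.6836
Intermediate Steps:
t(B, G) = 2*B/(-30 + 2*G) (t(B, G) = (2*B)/(-30 + 2*G) = 2*B/(-30 + 2*G))
(-49283 + t(76, -188))/(41634 - 12362) = (-49283 + 76/(-15 - 188))/(41634 - 12362) = (-49283 + 76/(-203))/29272 = (-49283 + 76*(-1/203))*(1/29272) = (-49283 - 76/203)*(1/29272) = -10004525/203*1/29272 = -10004525/5942216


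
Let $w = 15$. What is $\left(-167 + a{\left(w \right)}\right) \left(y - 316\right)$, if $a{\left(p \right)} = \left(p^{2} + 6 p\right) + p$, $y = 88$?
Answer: $-37164$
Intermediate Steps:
$a{\left(p \right)} = p^{2} + 7 p$
$\left(-167 + a{\left(w \right)}\right) \left(y - 316\right) = \left(-167 + 15 \left(7 + 15\right)\right) \left(88 - 316\right) = \left(-167 + 15 \cdot 22\right) \left(-228\right) = \left(-167 + 330\right) \left(-228\right) = 163 \left(-228\right) = -37164$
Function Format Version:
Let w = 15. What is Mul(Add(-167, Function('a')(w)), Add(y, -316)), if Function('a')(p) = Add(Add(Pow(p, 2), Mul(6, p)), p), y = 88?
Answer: -37164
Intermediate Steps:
Function('a')(p) = Add(Pow(p, 2), Mul(7, p))
Mul(Add(-167, Function('a')(w)), Add(y, -316)) = Mul(Add(-167, Mul(15, Add(7, 15))), Add(88, -316)) = Mul(Add(-167, Mul(15, 22)), -228) = Mul(Add(-167, 330), -228) = Mul(163, -228) = -37164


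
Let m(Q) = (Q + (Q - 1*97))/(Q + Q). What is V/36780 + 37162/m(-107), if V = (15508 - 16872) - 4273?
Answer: 97499125311/3812860 ≈ 25571.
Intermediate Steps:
m(Q) = (-97 + 2*Q)/(2*Q) (m(Q) = (Q + (Q - 97))/((2*Q)) = (Q + (-97 + Q))*(1/(2*Q)) = (-97 + 2*Q)*(1/(2*Q)) = (-97 + 2*Q)/(2*Q))
V = -5637 (V = -1364 - 4273 = -5637)
V/36780 + 37162/m(-107) = -5637/36780 + 37162/(((-97/2 - 107)/(-107))) = -5637*1/36780 + 37162/((-1/107*(-311/2))) = -1879/12260 + 37162/(311/214) = -1879/12260 + 37162*(214/311) = -1879/12260 + 7952668/311 = 97499125311/3812860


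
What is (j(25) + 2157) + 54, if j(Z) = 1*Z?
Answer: 2236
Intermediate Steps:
j(Z) = Z
(j(25) + 2157) + 54 = (25 + 2157) + 54 = 2182 + 54 = 2236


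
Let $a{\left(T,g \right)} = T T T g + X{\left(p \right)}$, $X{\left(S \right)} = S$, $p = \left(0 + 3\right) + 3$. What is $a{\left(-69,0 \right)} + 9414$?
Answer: $9420$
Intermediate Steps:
$p = 6$ ($p = 3 + 3 = 6$)
$a{\left(T,g \right)} = 6 + g T^{3}$ ($a{\left(T,g \right)} = T T T g + 6 = T^{2} T g + 6 = T^{3} g + 6 = g T^{3} + 6 = 6 + g T^{3}$)
$a{\left(-69,0 \right)} + 9414 = \left(6 + 0 \left(-69\right)^{3}\right) + 9414 = \left(6 + 0 \left(-328509\right)\right) + 9414 = \left(6 + 0\right) + 9414 = 6 + 9414 = 9420$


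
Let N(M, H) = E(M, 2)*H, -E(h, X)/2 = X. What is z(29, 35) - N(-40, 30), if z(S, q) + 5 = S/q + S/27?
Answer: 110473/945 ≈ 116.90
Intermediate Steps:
E(h, X) = -2*X
N(M, H) = -4*H (N(M, H) = (-2*2)*H = -4*H)
z(S, q) = -5 + S/27 + S/q (z(S, q) = -5 + (S/q + S/27) = -5 + (S/27 + S/q) = -5 + S/27 + S/q)
z(29, 35) - N(-40, 30) = (-5 + (1/27)*29 + 29/35) - (-4)*30 = (-5 + 29/27 + 29*(1/35)) - 1*(-120) = (-5 + 29/27 + 29/35) + 120 = -2927/945 + 120 = 110473/945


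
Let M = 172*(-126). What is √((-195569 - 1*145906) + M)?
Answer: I*√363147 ≈ 602.62*I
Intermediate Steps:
M = -21672
√((-195569 - 1*145906) + M) = √((-195569 - 1*145906) - 21672) = √((-195569 - 145906) - 21672) = √(-341475 - 21672) = √(-363147) = I*√363147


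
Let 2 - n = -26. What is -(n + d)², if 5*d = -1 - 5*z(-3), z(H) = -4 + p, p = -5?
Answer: -33856/25 ≈ -1354.2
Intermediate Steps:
z(H) = -9 (z(H) = -4 - 5 = -9)
n = 28 (n = 2 - 1*(-26) = 2 + 26 = 28)
d = 44/5 (d = (-1 - 5*(-9))/5 = (-1 + 45)/5 = (⅕)*44 = 44/5 ≈ 8.8000)
-(n + d)² = -(28 + 44/5)² = -(184/5)² = -1*33856/25 = -33856/25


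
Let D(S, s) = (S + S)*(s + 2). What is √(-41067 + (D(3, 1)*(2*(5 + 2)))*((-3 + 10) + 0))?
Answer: 3*I*√4367 ≈ 198.25*I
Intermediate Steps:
D(S, s) = 2*S*(2 + s) (D(S, s) = (2*S)*(2 + s) = 2*S*(2 + s))
√(-41067 + (D(3, 1)*(2*(5 + 2)))*((-3 + 10) + 0)) = √(-41067 + ((2*3*(2 + 1))*(2*(5 + 2)))*((-3 + 10) + 0)) = √(-41067 + ((2*3*3)*(2*7))*(7 + 0)) = √(-41067 + (18*14)*7) = √(-41067 + 252*7) = √(-41067 + 1764) = √(-39303) = 3*I*√4367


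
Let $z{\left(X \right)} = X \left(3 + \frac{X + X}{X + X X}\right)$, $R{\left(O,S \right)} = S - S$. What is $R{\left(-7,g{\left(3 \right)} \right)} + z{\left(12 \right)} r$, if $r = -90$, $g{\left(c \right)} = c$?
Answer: $- \frac{44280}{13} \approx -3406.2$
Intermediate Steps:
$R{\left(O,S \right)} = 0$
$z{\left(X \right)} = X \left(3 + \frac{2 X}{X + X^{2}}\right)$
$R{\left(-7,g{\left(3 \right)} \right)} + z{\left(12 \right)} r = 0 + \frac{12 \left(5 + 3 \cdot 12\right)}{1 + 12} \left(-90\right) = 0 + \frac{12 \left(5 + 36\right)}{13} \left(-90\right) = 0 + 12 \cdot \frac{1}{13} \cdot 41 \left(-90\right) = 0 + \frac{492}{13} \left(-90\right) = 0 - \frac{44280}{13} = - \frac{44280}{13}$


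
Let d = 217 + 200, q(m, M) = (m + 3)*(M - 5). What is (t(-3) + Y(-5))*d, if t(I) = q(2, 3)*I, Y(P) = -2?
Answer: 11676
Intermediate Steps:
q(m, M) = (-5 + M)*(3 + m) (q(m, M) = (3 + m)*(-5 + M) = (-5 + M)*(3 + m))
d = 417
t(I) = -10*I (t(I) = (-15 - 5*2 + 3*3 + 3*2)*I = (-15 - 10 + 9 + 6)*I = -10*I)
(t(-3) + Y(-5))*d = (-10*(-3) - 2)*417 = (30 - 2)*417 = 28*417 = 11676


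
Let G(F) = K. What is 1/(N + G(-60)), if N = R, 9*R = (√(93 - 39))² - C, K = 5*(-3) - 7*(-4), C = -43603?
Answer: 9/43774 ≈ 0.00020560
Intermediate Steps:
K = 13 (K = -15 + 28 = 13)
R = 43657/9 (R = ((√(93 - 39))² - 1*(-43603))/9 = ((√54)² + 43603)/9 = ((3*√6)² + 43603)/9 = (54 + 43603)/9 = (⅑)*43657 = 43657/9 ≈ 4850.8)
G(F) = 13
N = 43657/9 ≈ 4850.8
1/(N + G(-60)) = 1/(43657/9 + 13) = 1/(43774/9) = 9/43774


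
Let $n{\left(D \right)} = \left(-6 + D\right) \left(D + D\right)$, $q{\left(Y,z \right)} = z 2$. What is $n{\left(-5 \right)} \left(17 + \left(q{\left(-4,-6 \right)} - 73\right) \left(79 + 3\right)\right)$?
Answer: $-764830$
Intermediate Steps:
$q{\left(Y,z \right)} = 2 z$
$n{\left(D \right)} = 2 D \left(-6 + D\right)$ ($n{\left(D \right)} = \left(-6 + D\right) 2 D = 2 D \left(-6 + D\right)$)
$n{\left(-5 \right)} \left(17 + \left(q{\left(-4,-6 \right)} - 73\right) \left(79 + 3\right)\right) = 2 \left(-5\right) \left(-6 - 5\right) \left(17 + \left(2 \left(-6\right) - 73\right) \left(79 + 3\right)\right) = 2 \left(-5\right) \left(-11\right) \left(17 + \left(-12 - 73\right) 82\right) = 110 \left(17 - 6970\right) = 110 \left(-6953\right) = -764830$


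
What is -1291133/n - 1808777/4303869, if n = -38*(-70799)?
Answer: -10423132200851/11578965610578 ≈ -0.90018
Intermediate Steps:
n = 2690362
-1291133/n - 1808777/4303869 = -1291133/2690362 - 1808777/4303869 = -10423132200851/11578965610578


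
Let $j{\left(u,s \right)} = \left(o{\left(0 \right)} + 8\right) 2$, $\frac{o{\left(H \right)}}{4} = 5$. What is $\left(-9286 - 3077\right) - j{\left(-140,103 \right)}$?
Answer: $-12419$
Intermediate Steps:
$o{\left(H \right)} = 20$ ($o{\left(H \right)} = 4 \cdot 5 = 20$)
$j{\left(u,s \right)} = 56$ ($j{\left(u,s \right)} = \left(20 + 8\right) 2 = 28 \cdot 2 = 56$)
$\left(-9286 - 3077\right) - j{\left(-140,103 \right)} = \left(-9286 - 3077\right) - 56 = -12363 - 56 = -12419$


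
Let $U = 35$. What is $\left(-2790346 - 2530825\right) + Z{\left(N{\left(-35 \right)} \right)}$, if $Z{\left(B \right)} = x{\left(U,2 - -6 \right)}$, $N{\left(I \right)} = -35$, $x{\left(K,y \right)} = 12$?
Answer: $-5321159$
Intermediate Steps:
$Z{\left(B \right)} = 12$
$\left(-2790346 - 2530825\right) + Z{\left(N{\left(-35 \right)} \right)} = \left(-2790346 - 2530825\right) + 12 = -5321171 + 12 = -5321159$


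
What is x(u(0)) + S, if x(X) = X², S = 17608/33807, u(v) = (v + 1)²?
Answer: 51415/33807 ≈ 1.5208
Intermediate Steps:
u(v) = (1 + v)²
S = 17608/33807 (S = 17608*(1/33807) = 17608/33807 ≈ 0.52084)
x(u(0)) + S = ((1 + 0)²)² + 17608/33807 = (1²)² + 17608/33807 = 1² + 17608/33807 = 1 + 17608/33807 = 51415/33807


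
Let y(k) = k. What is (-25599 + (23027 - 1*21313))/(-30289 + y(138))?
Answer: 23885/30151 ≈ 0.79218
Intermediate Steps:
(-25599 + (23027 - 1*21313))/(-30289 + y(138)) = (-25599 + (23027 - 1*21313))/(-30289 + 138) = (-25599 + (23027 - 21313))/(-30151) = (-25599 + 1714)*(-1/30151) = -23885*(-1/30151) = 23885/30151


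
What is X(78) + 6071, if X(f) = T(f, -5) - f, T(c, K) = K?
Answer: 5988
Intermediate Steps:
X(f) = -5 - f
X(78) + 6071 = (-5 - 1*78) + 6071 = (-5 - 78) + 6071 = -83 + 6071 = 5988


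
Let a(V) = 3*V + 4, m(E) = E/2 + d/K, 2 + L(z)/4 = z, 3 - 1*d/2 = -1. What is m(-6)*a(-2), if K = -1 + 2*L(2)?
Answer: 22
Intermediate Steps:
d = 8 (d = 6 - 2*(-1) = 6 + 2 = 8)
L(z) = -8 + 4*z
K = -1 (K = -1 + 2*(-8 + 4*2) = -1 + 2*(-8 + 8) = -1 + 2*0 = -1 + 0 = -1)
m(E) = -8 + E/2 (m(E) = E/2 + 8/(-1) = E*(½) + 8*(-1) = E/2 - 8 = -8 + E/2)
a(V) = 4 + 3*V
m(-6)*a(-2) = (-8 + (½)*(-6))*(4 + 3*(-2)) = (-8 - 3)*(4 - 6) = -11*(-2) = 22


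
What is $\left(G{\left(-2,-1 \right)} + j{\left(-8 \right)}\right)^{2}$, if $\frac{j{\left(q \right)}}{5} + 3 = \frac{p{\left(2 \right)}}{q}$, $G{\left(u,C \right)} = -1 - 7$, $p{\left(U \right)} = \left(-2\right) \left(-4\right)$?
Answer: $784$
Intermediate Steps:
$p{\left(U \right)} = 8$
$G{\left(u,C \right)} = -8$ ($G{\left(u,C \right)} = -1 - 7 = -8$)
$j{\left(q \right)} = -15 + \frac{40}{q}$ ($j{\left(q \right)} = -15 + 5 \frac{8}{q} = -15 + \frac{40}{q}$)
$\left(G{\left(-2,-1 \right)} + j{\left(-8 \right)}\right)^{2} = \left(-8 - \left(15 - \frac{40}{-8}\right)\right)^{2} = \left(-8 + \left(-15 + 40 \left(- \frac{1}{8}\right)\right)\right)^{2} = \left(-8 - 20\right)^{2} = \left(-28\right)^{2} = 784$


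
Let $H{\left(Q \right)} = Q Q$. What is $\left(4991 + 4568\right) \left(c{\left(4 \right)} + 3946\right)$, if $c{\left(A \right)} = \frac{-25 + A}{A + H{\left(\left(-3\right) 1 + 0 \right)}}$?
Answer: $\frac{490156843}{13} \approx 3.7704 \cdot 10^{7}$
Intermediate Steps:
$H{\left(Q \right)} = Q^{2}$
$c{\left(A \right)} = \frac{-25 + A}{9 + A}$ ($c{\left(A \right)} = \frac{-25 + A}{A + \left(\left(-3\right) 1 + 0\right)^{2}} = \frac{-25 + A}{A + \left(-3 + 0\right)^{2}} = \frac{-25 + A}{A + \left(-3\right)^{2}} = \frac{-25 + A}{A + 9} = \frac{-25 + A}{9 + A}$)
$\left(4991 + 4568\right) \left(c{\left(4 \right)} + 3946\right) = \left(4991 + 4568\right) \left(\frac{-25 + 4}{9 + 4} + 3946\right) = 9559 \left(\frac{1}{13} \left(-21\right) + 3946\right) = 9559 \left(- \frac{21}{13} + 3946\right) = 9559 \cdot \frac{51277}{13} = \frac{490156843}{13}$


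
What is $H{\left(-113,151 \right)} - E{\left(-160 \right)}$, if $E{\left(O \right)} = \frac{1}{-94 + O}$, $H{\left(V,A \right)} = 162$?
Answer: $\frac{41149}{254} \approx 162.0$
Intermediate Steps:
$H{\left(-113,151 \right)} - E{\left(-160 \right)} = 162 - \frac{1}{-94 - 160} = 162 - \frac{1}{-254} = 162 - - \frac{1}{254} = 162 + \frac{1}{254} = \frac{41149}{254}$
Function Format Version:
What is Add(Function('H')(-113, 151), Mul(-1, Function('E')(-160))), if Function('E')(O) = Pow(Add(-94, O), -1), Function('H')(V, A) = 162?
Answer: Rational(41149, 254) ≈ 162.00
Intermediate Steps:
Add(Function('H')(-113, 151), Mul(-1, Function('E')(-160))) = Add(162, Mul(-1, Pow(Add(-94, -160), -1))) = Add(162, Mul(-1, Pow(-254, -1))) = Add(162, Mul(-1, Rational(-1, 254))) = Add(162, Rational(1, 254)) = Rational(41149, 254)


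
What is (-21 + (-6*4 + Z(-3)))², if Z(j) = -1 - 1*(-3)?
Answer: 1849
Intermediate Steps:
Z(j) = 2 (Z(j) = -1 + 3 = 2)
(-21 + (-6*4 + Z(-3)))² = (-21 + (-6*4 + 2))² = (-21 + (-24 + 2))² = (-21 - 22)² = (-43)² = 1849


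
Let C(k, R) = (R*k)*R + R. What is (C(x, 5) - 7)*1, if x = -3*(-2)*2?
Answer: 298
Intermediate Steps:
x = 12 (x = 6*2 = 12)
C(k, R) = R + k*R² (C(k, R) = k*R² + R = R + k*R²)
(C(x, 5) - 7)*1 = (5*(1 + 5*12) - 7)*1 = (5*(1 + 60) - 7)*1 = (5*61 - 7)*1 = (305 - 7)*1 = 298*1 = 298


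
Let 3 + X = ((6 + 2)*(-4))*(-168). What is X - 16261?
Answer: -10888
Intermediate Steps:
X = 5373 (X = -3 + ((6 + 2)*(-4))*(-168) = -3 + (8*(-4))*(-168) = -3 - 32*(-168) = -3 + 5376 = 5373)
X - 16261 = 5373 - 16261 = -10888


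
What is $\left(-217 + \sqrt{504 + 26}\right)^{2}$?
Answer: $\left(217 - \sqrt{530}\right)^{2} \approx 37628.0$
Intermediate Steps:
$\left(-217 + \sqrt{504 + 26}\right)^{2} = \left(-217 + \sqrt{530}\right)^{2}$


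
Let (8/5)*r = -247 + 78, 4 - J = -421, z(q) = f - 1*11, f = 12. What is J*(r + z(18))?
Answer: -355725/8 ≈ -44466.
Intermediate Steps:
z(q) = 1 (z(q) = 12 - 1*11 = 12 - 11 = 1)
J = 425 (J = 4 - 1*(-421) = 4 + 421 = 425)
r = -845/8 (r = 5*(-247 + 78)/8 = (5/8)*(-169) = -845/8 ≈ -105.63)
J*(r + z(18)) = 425*(-845/8 + 1) = 425*(-837/8) = -355725/8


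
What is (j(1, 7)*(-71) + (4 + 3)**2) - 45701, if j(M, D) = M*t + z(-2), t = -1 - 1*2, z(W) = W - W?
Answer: -45439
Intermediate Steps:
z(W) = 0
t = -3 (t = -1 - 2 = -3)
j(M, D) = -3*M (j(M, D) = M*(-3) + 0 = -3*M + 0 = -3*M)
(j(1, 7)*(-71) + (4 + 3)**2) - 45701 = (-3*1*(-71) + (4 + 3)**2) - 45701 = (-3*(-71) + 7**2) - 45701 = (213 + 49) - 45701 = 262 - 45701 = -45439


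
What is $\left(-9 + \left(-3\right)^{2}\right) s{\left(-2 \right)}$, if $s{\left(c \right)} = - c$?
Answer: $0$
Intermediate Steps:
$\left(-9 + \left(-3\right)^{2}\right) s{\left(-2 \right)} = \left(-9 + \left(-3\right)^{2}\right) \left(\left(-1\right) \left(-2\right)\right) = \left(-9 + 9\right) 2 = 0 \cdot 2 = 0$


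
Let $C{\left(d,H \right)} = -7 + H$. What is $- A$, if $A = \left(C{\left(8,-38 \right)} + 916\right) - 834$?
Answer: $-37$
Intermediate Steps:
$A = 37$ ($A = \left(\left(-7 - 38\right) + 916\right) - 834 = \left(-45 + 916\right) - 834 = 871 - 834 = 37$)
$- A = \left(-1\right) 37 = -37$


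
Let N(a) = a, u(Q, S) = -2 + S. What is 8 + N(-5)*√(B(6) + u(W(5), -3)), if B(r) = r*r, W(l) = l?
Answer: 8 - 5*√31 ≈ -19.839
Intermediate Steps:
B(r) = r²
8 + N(-5)*√(B(6) + u(W(5), -3)) = 8 - 5*√(6² + (-2 - 3)) = 8 - 5*√(36 - 5) = 8 - 5*√31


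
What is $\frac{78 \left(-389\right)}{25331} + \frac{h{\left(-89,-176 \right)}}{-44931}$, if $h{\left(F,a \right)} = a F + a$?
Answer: $- \frac{1755622930}{1138147161} \approx -1.5425$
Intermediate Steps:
$h{\left(F,a \right)} = a + F a$ ($h{\left(F,a \right)} = F a + a = a + F a$)
$\frac{78 \left(-389\right)}{25331} + \frac{h{\left(-89,-176 \right)}}{-44931} = \frac{78 \left(-389\right)}{25331} + \frac{\left(-176\right) \left(1 - 89\right)}{-44931} = \left(-30342\right) \frac{1}{25331} + \left(-176\right) \left(-88\right) \left(- \frac{1}{44931}\right) = - \frac{30342}{25331} + 15488 \left(- \frac{1}{44931}\right) = - \frac{30342}{25331} - \frac{15488}{44931} = - \frac{1755622930}{1138147161}$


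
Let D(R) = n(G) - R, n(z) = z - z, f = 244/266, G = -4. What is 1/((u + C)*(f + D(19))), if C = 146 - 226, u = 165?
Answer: -133/204425 ≈ -0.00065061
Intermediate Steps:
C = -80
f = 122/133 (f = 244*(1/266) = 122/133 ≈ 0.91729)
n(z) = 0
D(R) = -R (D(R) = 0 - R = -R)
1/((u + C)*(f + D(19))) = 1/((165 - 80)*(122/133 - 1*19)) = 1/(85*(122/133 - 19)) = 1/(85*(-2405/133)) = 1/(-204425/133) = -133/204425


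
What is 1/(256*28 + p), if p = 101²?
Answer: 1/17369 ≈ 5.7574e-5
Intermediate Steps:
p = 10201
1/(256*28 + p) = 1/(256*28 + 10201) = 1/(7168 + 10201) = 1/17369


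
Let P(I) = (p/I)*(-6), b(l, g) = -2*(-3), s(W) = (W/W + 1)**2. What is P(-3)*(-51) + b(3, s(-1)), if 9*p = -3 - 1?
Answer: 154/3 ≈ 51.333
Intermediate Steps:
s(W) = 4 (s(W) = (1 + 1)**2 = 2**2 = 4)
p = -4/9 (p = (-3 - 1)/9 = (1/9)*(-4) = -4/9 ≈ -0.44444)
b(l, g) = 6
P(I) = 8/(3*I) (P(I) = -4/(9*I)*(-6) = 8/(3*I))
P(-3)*(-51) + b(3, s(-1)) = ((8/3)/(-3))*(-51) + 6 = ((8/3)*(-1/3))*(-51) + 6 = -8/9*(-51) + 6 = 136/3 + 6 = 154/3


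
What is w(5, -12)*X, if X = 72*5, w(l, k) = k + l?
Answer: -2520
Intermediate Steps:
X = 360
w(5, -12)*X = (-12 + 5)*360 = -7*360 = -2520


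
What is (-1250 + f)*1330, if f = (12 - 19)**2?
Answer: -1597330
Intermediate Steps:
f = 49 (f = (-7)**2 = 49)
(-1250 + f)*1330 = (-1250 + 49)*1330 = -1201*1330 = -1597330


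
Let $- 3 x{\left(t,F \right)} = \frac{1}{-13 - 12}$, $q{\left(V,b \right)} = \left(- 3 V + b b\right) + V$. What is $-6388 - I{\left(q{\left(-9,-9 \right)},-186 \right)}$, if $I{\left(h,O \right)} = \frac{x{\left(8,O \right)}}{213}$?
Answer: $- \frac{102048301}{15975} \approx -6388.0$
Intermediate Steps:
$q{\left(V,b \right)} = b^{2} - 2 V$ ($q{\left(V,b \right)} = \left(- 3 V + b^{2}\right) + V = \left(b^{2} - 3 V\right) + V = b^{2} - 2 V$)
$x{\left(t,F \right)} = \frac{1}{75}$ ($x{\left(t,F \right)} = - \frac{1}{3 \left(-13 - 12\right)} = - \frac{1}{3 \left(-25\right)} = \left(- \frac{1}{3}\right) \left(- \frac{1}{25}\right) = \frac{1}{75}$)
$I{\left(h,O \right)} = \frac{1}{15975}$ ($I{\left(h,O \right)} = \frac{1}{75 \cdot 213} = \frac{1}{75} \cdot \frac{1}{213} = \frac{1}{15975}$)
$-6388 - I{\left(q{\left(-9,-9 \right)},-186 \right)} = -6388 - \frac{1}{15975} = - \frac{102048301}{15975}$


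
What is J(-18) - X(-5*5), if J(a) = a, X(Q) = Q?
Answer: 7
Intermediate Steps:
J(-18) - X(-5*5) = -18 - (-5)*5 = -18 - 1*(-25) = -18 + 25 = 7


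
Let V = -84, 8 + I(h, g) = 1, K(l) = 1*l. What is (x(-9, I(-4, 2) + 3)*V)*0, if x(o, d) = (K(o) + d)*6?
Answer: 0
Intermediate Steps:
K(l) = l
I(h, g) = -7 (I(h, g) = -8 + 1 = -7)
x(o, d) = 6*d + 6*o (x(o, d) = (o + d)*6 = (d + o)*6 = 6*d + 6*o)
(x(-9, I(-4, 2) + 3)*V)*0 = ((6*(-7 + 3) + 6*(-9))*(-84))*0 = ((6*(-4) - 54)*(-84))*0 = ((-24 - 54)*(-84))*0 = -78*(-84)*0 = 6552*0 = 0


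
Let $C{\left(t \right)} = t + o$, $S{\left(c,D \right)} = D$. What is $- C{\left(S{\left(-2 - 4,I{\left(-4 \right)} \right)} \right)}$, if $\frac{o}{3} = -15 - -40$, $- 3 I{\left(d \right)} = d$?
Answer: $- \frac{229}{3} \approx -76.333$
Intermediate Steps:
$I{\left(d \right)} = - \frac{d}{3}$
$o = 75$ ($o = 3 \left(-15 - -40\right) = 3 \left(-15 + 40\right) = 3 \cdot 25 = 75$)
$C{\left(t \right)} = 75 + t$ ($C{\left(t \right)} = t + 75 = 75 + t$)
$- C{\left(S{\left(-2 - 4,I{\left(-4 \right)} \right)} \right)} = - (75 - - \frac{4}{3}) = - (75 + \frac{4}{3}) = \left(-1\right) \frac{229}{3} = - \frac{229}{3}$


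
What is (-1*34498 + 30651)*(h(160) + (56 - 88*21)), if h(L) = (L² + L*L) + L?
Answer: -190688096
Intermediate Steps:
h(L) = L + 2*L² (h(L) = (L² + L²) + L = 2*L² + L = L + 2*L²)
(-1*34498 + 30651)*(h(160) + (56 - 88*21)) = (-1*34498 + 30651)*(160*(1 + 2*160) + (56 - 88*21)) = (-34498 + 30651)*(160*(1 + 320) + (56 - 1848)) = -3847*(160*321 - 1792) = -3847*(51360 - 1792) = -3847*49568 = -190688096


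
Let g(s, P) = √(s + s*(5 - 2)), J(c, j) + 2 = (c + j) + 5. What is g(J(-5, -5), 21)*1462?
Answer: 2924*I*√7 ≈ 7736.2*I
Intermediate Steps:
J(c, j) = 3 + c + j (J(c, j) = -2 + ((c + j) + 5) = -2 + (5 + c + j) = 3 + c + j)
g(s, P) = 2*√s (g(s, P) = √(s + s*3) = √(s + 3*s) = √(4*s) = 2*√s)
g(J(-5, -5), 21)*1462 = (2*√(3 - 5 - 5))*1462 = (2*√(-7))*1462 = (2*(I*√7))*1462 = (2*I*√7)*1462 = 2924*I*√7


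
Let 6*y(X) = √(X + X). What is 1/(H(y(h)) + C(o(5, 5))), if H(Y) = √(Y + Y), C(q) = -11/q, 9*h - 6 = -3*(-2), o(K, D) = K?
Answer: -179685/390307 - 8250*√6/390307 - 27225*2^(¾)*3^(¼)/390307 - 2500*2^(¼)*3^(¾)/390307 ≈ -0.68390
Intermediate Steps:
h = 4/3 (h = ⅔ + (-3*(-2))/9 = ⅔ + (⅑)*6 = ⅔ + ⅔ = 4/3 ≈ 1.3333)
y(X) = √2*√X/6 (y(X) = √(X + X)/6 = √(2*X)/6 = (√2*√X)/6 = √2*√X/6)
H(Y) = √2*√Y (H(Y) = √(2*Y) = √2*√Y)
1/(H(y(h)) + C(o(5, 5))) = 1/(√2*√(√2*√(4/3)/6) - 11/5) = 1/(√2*√(√2*(2*√3/3)/6) - 11*⅕) = 1/(√2*√(√6/9) - 11/5) = 1/(√2*(6^(¼)/3) - 11/5) = 1/(2^(¾)*3^(¼)/3 - 11/5) = 1/(-11/5 + 2^(¾)*3^(¼)/3)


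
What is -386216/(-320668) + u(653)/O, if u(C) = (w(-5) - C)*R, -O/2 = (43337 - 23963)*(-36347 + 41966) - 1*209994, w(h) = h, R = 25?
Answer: 10491494017223/8710345929504 ≈ 1.2045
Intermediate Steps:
O = -217305024 (O = -2*((43337 - 23963)*(-36347 + 41966) - 1*209994) = -2*(19374*5619 - 209994) = -2*(108862506 - 209994) = -2*108652512 = -217305024)
u(C) = -125 - 25*C (u(C) = (-5 - C)*25 = -125 - 25*C)
-386216/(-320668) + u(653)/O = -386216/(-320668) + (-125 - 25*653)/(-217305024) = -386216*(-1/320668) + (-125 - 16325)*(-1/217305024) = 96554/80167 - 16450*(-1/217305024) = 96554/80167 + 8225/108652512 = 10491494017223/8710345929504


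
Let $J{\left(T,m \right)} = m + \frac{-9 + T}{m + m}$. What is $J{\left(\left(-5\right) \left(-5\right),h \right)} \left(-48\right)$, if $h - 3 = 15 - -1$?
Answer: $- \frac{17712}{19} \approx -932.21$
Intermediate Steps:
$h = 19$ ($h = 3 + \left(15 - -1\right) = 3 + \left(15 + 1\right) = 3 + 16 = 19$)
$J{\left(T,m \right)} = m + \frac{-9 + T}{2 m}$
$J{\left(\left(-5\right) \left(-5\right),h \right)} \left(-48\right) = \frac{-9 - -25 + 2 \cdot 19^{2}}{2 \cdot 19} \left(-48\right) = \frac{1}{2} \cdot \frac{1}{19} \left(-9 + 25 + 2 \cdot 361\right) \left(-48\right) = \frac{1}{2} \cdot \frac{1}{19} \left(-9 + 25 + 722\right) \left(-48\right) = \frac{1}{2} \cdot \frac{1}{19} \cdot 738 \left(-48\right) = \frac{369}{19} \left(-48\right) = - \frac{17712}{19}$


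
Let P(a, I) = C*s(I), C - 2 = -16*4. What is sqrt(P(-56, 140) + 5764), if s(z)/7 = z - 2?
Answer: 4*I*sqrt(3383) ≈ 232.65*I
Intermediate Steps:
s(z) = -14 + 7*z (s(z) = 7*(z - 2) = 7*(-2 + z) = -14 + 7*z)
C = -62 (C = 2 - 16*4 = 2 - 64 = -62)
P(a, I) = 868 - 434*I (P(a, I) = -62*(-14 + 7*I) = 868 - 434*I)
sqrt(P(-56, 140) + 5764) = sqrt((868 - 434*140) + 5764) = sqrt((868 - 60760) + 5764) = sqrt(-59892 + 5764) = sqrt(-54128) = 4*I*sqrt(3383)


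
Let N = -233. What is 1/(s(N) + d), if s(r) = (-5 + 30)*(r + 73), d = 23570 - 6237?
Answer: 1/13333 ≈ 7.5002e-5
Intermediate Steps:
d = 17333
s(r) = 1825 + 25*r (s(r) = 25*(73 + r) = 1825 + 25*r)
1/(s(N) + d) = 1/((1825 + 25*(-233)) + 17333) = 1/((1825 - 5825) + 17333) = 1/(-4000 + 17333) = 1/13333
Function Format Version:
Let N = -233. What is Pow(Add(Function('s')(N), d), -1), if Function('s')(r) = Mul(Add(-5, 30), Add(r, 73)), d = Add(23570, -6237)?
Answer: Rational(1, 13333) ≈ 7.5002e-5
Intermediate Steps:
d = 17333
Function('s')(r) = Add(1825, Mul(25, r)) (Function('s')(r) = Mul(25, Add(73, r)) = Add(1825, Mul(25, r)))
Pow(Add(Function('s')(N), d), -1) = Pow(Add(Add(1825, Mul(25, -233)), 17333), -1) = Pow(Add(Add(1825, -5825), 17333), -1) = Pow(Add(-4000, 17333), -1) = Pow(13333, -1) = Rational(1, 13333)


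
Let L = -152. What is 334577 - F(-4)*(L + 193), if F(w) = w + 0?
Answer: 334741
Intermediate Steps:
F(w) = w
334577 - F(-4)*(L + 193) = 334577 - (-4)*(-152 + 193) = 334577 - (-4)*41 = 334577 - 1*(-164) = 334577 + 164 = 334741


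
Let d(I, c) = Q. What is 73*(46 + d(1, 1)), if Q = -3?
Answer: 3139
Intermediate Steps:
d(I, c) = -3
73*(46 + d(1, 1)) = 73*(46 - 3) = 73*43 = 3139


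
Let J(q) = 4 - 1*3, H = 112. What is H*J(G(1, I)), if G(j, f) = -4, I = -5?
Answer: 112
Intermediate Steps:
J(q) = 1 (J(q) = 4 - 3 = 1)
H*J(G(1, I)) = 112*1 = 112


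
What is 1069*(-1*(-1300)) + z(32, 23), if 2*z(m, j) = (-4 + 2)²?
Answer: 1389702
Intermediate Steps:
z(m, j) = 2 (z(m, j) = (-4 + 2)²/2 = (½)*(-2)² = (½)*4 = 2)
1069*(-1*(-1300)) + z(32, 23) = 1069*(-1*(-1300)) + 2 = 1069*1300 + 2 = 1389700 + 2 = 1389702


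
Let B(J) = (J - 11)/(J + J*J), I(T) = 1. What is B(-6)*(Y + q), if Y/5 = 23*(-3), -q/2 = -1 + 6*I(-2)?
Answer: 1207/6 ≈ 201.17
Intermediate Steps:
q = -10 (q = -2*(-1 + 6*1) = -2*(-1 + 6) = -2*5 = -10)
B(J) = (-11 + J)/(J + J²)
Y = -345 (Y = 5*(23*(-3)) = 5*(-69) = -345)
B(-6)*(Y + q) = ((-11 - 6)/((-6)*(1 - 6)))*(-345 - 10) = -⅙*(-17)/(-5)*(-355) = -⅙*(-⅕)*(-17)*(-355) = -17/30*(-355) = 1207/6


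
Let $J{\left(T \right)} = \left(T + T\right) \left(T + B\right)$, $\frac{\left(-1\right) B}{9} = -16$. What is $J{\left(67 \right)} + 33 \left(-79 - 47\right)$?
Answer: $24116$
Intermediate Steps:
$B = 144$ ($B = \left(-9\right) \left(-16\right) = 144$)
$J{\left(T \right)} = 2 T \left(144 + T\right)$ ($J{\left(T \right)} = \left(T + T\right) \left(T + 144\right) = 2 T \left(144 + T\right)$)
$J{\left(67 \right)} + 33 \left(-79 - 47\right) = 2 \cdot 67 \left(144 + 67\right) + 33 \left(-79 - 47\right) = 2 \cdot 67 \cdot 211 + 33 \left(-126\right) = 28274 - 4158 = 24116$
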